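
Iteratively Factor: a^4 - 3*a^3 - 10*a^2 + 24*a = (a + 3)*(a^3 - 6*a^2 + 8*a) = a*(a + 3)*(a^2 - 6*a + 8) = a*(a - 4)*(a + 3)*(a - 2)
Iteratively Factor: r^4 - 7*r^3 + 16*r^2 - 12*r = (r - 3)*(r^3 - 4*r^2 + 4*r) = (r - 3)*(r - 2)*(r^2 - 2*r) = r*(r - 3)*(r - 2)*(r - 2)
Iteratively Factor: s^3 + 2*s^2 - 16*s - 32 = (s - 4)*(s^2 + 6*s + 8) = (s - 4)*(s + 4)*(s + 2)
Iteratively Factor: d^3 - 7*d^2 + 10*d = (d - 2)*(d^2 - 5*d) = d*(d - 2)*(d - 5)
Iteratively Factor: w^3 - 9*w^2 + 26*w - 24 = (w - 2)*(w^2 - 7*w + 12) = (w - 4)*(w - 2)*(w - 3)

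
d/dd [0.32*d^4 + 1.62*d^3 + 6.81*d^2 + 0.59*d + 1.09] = 1.28*d^3 + 4.86*d^2 + 13.62*d + 0.59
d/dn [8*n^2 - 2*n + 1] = 16*n - 2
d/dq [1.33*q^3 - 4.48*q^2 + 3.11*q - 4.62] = 3.99*q^2 - 8.96*q + 3.11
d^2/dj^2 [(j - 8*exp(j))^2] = -16*j*exp(j) + 256*exp(2*j) - 32*exp(j) + 2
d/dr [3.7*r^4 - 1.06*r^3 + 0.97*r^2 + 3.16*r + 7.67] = 14.8*r^3 - 3.18*r^2 + 1.94*r + 3.16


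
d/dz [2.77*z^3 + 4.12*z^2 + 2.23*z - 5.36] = 8.31*z^2 + 8.24*z + 2.23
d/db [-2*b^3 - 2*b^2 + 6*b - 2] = -6*b^2 - 4*b + 6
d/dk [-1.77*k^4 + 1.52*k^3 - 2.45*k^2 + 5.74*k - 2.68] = -7.08*k^3 + 4.56*k^2 - 4.9*k + 5.74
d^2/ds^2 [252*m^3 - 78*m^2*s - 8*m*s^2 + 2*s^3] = -16*m + 12*s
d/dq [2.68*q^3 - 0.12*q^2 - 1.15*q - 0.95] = 8.04*q^2 - 0.24*q - 1.15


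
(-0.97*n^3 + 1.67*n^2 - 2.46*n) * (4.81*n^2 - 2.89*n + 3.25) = -4.6657*n^5 + 10.836*n^4 - 19.8114*n^3 + 12.5369*n^2 - 7.995*n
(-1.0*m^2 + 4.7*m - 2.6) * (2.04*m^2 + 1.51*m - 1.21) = -2.04*m^4 + 8.078*m^3 + 3.003*m^2 - 9.613*m + 3.146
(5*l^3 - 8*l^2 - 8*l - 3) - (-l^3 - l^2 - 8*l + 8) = 6*l^3 - 7*l^2 - 11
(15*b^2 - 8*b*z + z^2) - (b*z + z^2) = 15*b^2 - 9*b*z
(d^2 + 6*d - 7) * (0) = 0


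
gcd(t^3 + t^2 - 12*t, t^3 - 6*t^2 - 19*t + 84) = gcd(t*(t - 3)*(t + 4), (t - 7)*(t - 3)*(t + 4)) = t^2 + t - 12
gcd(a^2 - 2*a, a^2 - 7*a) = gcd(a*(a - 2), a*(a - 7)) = a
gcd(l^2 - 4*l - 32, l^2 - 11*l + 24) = l - 8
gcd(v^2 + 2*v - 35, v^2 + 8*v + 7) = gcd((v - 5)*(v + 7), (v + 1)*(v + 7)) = v + 7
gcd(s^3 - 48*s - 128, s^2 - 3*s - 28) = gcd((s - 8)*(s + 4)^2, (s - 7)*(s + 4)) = s + 4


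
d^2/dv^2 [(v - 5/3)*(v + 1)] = 2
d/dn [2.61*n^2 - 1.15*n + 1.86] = 5.22*n - 1.15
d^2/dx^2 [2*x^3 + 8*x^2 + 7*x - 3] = 12*x + 16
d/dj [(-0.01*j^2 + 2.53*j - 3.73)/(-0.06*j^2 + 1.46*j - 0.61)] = (0.1372*j^2 - 0.4354*j + 3.9025)/(0.0036*j^4 - 0.1752*j^3 + 2.2048*j^2 - 1.7812*j + 0.3721)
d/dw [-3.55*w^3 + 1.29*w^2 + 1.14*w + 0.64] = -10.65*w^2 + 2.58*w + 1.14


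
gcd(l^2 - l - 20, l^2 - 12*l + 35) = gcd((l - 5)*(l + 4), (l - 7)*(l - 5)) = l - 5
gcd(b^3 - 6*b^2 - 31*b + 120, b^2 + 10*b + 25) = b + 5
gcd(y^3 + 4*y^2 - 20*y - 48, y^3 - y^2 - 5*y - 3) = 1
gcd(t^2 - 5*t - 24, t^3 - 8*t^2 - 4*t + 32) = t - 8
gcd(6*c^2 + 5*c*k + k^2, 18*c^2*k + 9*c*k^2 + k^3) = 3*c + k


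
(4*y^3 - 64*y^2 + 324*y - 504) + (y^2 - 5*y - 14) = 4*y^3 - 63*y^2 + 319*y - 518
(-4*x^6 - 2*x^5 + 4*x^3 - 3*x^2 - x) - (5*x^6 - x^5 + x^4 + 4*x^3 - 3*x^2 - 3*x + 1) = -9*x^6 - x^5 - x^4 + 2*x - 1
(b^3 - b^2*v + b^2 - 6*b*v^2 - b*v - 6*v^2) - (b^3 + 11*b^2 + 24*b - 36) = -b^2*v - 10*b^2 - 6*b*v^2 - b*v - 24*b - 6*v^2 + 36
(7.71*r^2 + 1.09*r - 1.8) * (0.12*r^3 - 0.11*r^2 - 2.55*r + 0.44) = 0.9252*r^5 - 0.7173*r^4 - 19.9964*r^3 + 0.8109*r^2 + 5.0696*r - 0.792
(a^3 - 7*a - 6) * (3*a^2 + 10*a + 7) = 3*a^5 + 10*a^4 - 14*a^3 - 88*a^2 - 109*a - 42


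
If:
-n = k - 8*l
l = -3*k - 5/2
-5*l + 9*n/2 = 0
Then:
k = -31/39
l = -3/26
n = -5/39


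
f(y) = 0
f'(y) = 0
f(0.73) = 0.00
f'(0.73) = 0.00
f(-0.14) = 0.00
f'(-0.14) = 0.00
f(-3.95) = 0.00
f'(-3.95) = 0.00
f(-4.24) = 0.00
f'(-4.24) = 0.00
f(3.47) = 0.00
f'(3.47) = 0.00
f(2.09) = 0.00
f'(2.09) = 0.00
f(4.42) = 0.00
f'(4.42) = 0.00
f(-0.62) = 0.00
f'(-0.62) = 0.00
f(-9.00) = 0.00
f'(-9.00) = 0.00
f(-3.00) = 0.00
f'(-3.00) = 0.00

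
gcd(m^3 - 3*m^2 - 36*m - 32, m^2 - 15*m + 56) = m - 8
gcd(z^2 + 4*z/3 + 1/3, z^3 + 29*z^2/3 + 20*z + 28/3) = 1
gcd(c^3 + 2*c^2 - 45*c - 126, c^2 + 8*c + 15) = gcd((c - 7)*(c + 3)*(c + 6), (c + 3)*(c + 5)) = c + 3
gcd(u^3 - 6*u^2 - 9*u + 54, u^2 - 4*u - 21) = u + 3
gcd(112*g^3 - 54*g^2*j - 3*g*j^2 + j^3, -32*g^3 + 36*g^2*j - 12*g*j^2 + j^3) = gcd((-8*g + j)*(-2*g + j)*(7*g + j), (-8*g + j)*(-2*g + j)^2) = 16*g^2 - 10*g*j + j^2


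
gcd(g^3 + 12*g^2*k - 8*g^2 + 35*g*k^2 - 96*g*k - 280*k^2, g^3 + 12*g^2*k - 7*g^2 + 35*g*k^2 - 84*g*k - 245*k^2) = g^2 + 12*g*k + 35*k^2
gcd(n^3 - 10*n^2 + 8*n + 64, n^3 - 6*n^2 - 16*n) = n^2 - 6*n - 16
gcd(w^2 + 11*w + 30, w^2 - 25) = w + 5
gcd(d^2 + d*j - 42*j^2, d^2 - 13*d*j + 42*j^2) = d - 6*j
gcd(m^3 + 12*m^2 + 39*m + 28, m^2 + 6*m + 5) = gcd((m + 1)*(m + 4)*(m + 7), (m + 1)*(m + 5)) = m + 1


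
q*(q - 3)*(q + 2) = q^3 - q^2 - 6*q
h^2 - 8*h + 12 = (h - 6)*(h - 2)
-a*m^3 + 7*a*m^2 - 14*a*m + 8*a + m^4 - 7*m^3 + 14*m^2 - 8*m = (-a + m)*(m - 4)*(m - 2)*(m - 1)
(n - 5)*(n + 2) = n^2 - 3*n - 10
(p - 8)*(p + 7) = p^2 - p - 56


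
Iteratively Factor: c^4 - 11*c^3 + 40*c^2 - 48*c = (c - 4)*(c^3 - 7*c^2 + 12*c) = (c - 4)*(c - 3)*(c^2 - 4*c) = (c - 4)^2*(c - 3)*(c)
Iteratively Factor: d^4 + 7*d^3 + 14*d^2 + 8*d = (d + 2)*(d^3 + 5*d^2 + 4*d) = (d + 1)*(d + 2)*(d^2 + 4*d) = (d + 1)*(d + 2)*(d + 4)*(d)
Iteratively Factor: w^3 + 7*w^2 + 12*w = (w + 3)*(w^2 + 4*w) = w*(w + 3)*(w + 4)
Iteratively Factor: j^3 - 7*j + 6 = (j - 2)*(j^2 + 2*j - 3) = (j - 2)*(j - 1)*(j + 3)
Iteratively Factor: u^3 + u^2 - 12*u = (u + 4)*(u^2 - 3*u) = u*(u + 4)*(u - 3)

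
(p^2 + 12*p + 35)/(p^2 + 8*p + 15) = (p + 7)/(p + 3)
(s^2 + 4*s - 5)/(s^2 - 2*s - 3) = (-s^2 - 4*s + 5)/(-s^2 + 2*s + 3)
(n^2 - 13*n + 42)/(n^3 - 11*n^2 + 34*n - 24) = (n - 7)/(n^2 - 5*n + 4)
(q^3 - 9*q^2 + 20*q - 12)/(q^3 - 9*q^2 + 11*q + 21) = (q^3 - 9*q^2 + 20*q - 12)/(q^3 - 9*q^2 + 11*q + 21)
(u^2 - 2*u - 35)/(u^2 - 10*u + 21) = (u + 5)/(u - 3)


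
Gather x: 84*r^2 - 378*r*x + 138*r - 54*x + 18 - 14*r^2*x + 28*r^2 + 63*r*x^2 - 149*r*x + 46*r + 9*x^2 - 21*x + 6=112*r^2 + 184*r + x^2*(63*r + 9) + x*(-14*r^2 - 527*r - 75) + 24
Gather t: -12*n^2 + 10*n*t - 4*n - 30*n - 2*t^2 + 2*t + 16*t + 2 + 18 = -12*n^2 - 34*n - 2*t^2 + t*(10*n + 18) + 20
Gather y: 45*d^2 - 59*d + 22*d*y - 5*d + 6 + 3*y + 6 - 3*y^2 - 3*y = 45*d^2 + 22*d*y - 64*d - 3*y^2 + 12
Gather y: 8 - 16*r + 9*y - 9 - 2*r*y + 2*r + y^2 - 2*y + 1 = -14*r + y^2 + y*(7 - 2*r)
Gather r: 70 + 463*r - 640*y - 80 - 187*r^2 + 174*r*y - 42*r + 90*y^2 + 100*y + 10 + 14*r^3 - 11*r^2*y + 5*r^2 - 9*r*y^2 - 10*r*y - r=14*r^3 + r^2*(-11*y - 182) + r*(-9*y^2 + 164*y + 420) + 90*y^2 - 540*y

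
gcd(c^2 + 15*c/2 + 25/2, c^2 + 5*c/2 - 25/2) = c + 5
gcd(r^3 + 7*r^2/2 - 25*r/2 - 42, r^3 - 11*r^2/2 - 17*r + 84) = r^2 + r/2 - 14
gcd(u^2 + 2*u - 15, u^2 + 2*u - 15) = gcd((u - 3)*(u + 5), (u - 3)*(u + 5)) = u^2 + 2*u - 15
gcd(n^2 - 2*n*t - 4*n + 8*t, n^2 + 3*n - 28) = n - 4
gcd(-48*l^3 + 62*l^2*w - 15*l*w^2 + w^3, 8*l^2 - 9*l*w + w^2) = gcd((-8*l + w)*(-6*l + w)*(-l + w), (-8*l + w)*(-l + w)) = 8*l^2 - 9*l*w + w^2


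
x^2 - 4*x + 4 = (x - 2)^2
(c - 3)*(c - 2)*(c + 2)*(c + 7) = c^4 + 4*c^3 - 25*c^2 - 16*c + 84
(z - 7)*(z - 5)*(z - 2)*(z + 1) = z^4 - 13*z^3 + 45*z^2 - 11*z - 70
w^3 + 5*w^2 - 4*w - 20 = (w - 2)*(w + 2)*(w + 5)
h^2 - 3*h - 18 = (h - 6)*(h + 3)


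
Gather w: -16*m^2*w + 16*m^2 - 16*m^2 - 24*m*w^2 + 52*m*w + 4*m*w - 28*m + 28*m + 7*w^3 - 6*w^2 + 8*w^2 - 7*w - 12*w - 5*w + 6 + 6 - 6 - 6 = 7*w^3 + w^2*(2 - 24*m) + w*(-16*m^2 + 56*m - 24)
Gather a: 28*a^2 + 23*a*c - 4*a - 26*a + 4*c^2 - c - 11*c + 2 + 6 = 28*a^2 + a*(23*c - 30) + 4*c^2 - 12*c + 8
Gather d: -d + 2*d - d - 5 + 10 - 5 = 0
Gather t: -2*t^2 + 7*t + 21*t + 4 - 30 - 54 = -2*t^2 + 28*t - 80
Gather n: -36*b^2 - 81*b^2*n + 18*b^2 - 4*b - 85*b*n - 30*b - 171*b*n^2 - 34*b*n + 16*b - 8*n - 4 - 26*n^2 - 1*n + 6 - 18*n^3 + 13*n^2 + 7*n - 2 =-18*b^2 - 18*b - 18*n^3 + n^2*(-171*b - 13) + n*(-81*b^2 - 119*b - 2)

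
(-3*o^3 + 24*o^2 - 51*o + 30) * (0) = 0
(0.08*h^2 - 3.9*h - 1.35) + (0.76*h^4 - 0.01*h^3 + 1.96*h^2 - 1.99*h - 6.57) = 0.76*h^4 - 0.01*h^3 + 2.04*h^2 - 5.89*h - 7.92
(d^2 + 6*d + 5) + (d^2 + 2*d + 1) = 2*d^2 + 8*d + 6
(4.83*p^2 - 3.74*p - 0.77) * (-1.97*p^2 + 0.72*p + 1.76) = -9.5151*p^4 + 10.8454*p^3 + 7.3249*p^2 - 7.1368*p - 1.3552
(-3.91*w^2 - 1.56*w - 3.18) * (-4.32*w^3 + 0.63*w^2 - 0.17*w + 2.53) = 16.8912*w^5 + 4.2759*w^4 + 13.4195*w^3 - 11.6305*w^2 - 3.4062*w - 8.0454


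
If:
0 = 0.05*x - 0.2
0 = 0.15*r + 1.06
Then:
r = -7.07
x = 4.00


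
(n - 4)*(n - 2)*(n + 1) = n^3 - 5*n^2 + 2*n + 8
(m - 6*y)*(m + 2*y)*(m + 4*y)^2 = m^4 + 4*m^3*y - 28*m^2*y^2 - 160*m*y^3 - 192*y^4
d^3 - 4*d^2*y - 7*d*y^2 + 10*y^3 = (d - 5*y)*(d - y)*(d + 2*y)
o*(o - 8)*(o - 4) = o^3 - 12*o^2 + 32*o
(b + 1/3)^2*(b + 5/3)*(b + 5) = b^4 + 22*b^3/3 + 116*b^2/9 + 170*b/27 + 25/27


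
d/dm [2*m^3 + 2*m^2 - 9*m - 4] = 6*m^2 + 4*m - 9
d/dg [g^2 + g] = 2*g + 1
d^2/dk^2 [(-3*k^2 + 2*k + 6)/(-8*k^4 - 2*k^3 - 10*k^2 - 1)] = 2*(576*k^8 - 624*k^7 - 4324*k^6 - 1944*k^5 - 4872*k^4 - 1042*k^3 - 1578*k^2 + 96*k + 63)/(512*k^12 + 384*k^11 + 2016*k^10 + 968*k^9 + 2712*k^8 + 696*k^7 + 1492*k^6 + 120*k^5 + 324*k^4 + 6*k^3 + 30*k^2 + 1)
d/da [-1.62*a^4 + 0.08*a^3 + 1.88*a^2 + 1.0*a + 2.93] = -6.48*a^3 + 0.24*a^2 + 3.76*a + 1.0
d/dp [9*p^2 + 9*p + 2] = 18*p + 9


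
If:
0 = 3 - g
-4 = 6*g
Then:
No Solution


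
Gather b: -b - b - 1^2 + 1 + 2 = 2 - 2*b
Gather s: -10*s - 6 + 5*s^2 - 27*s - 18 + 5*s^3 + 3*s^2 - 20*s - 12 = 5*s^3 + 8*s^2 - 57*s - 36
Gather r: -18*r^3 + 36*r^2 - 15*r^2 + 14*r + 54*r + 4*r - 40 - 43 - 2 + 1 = -18*r^3 + 21*r^2 + 72*r - 84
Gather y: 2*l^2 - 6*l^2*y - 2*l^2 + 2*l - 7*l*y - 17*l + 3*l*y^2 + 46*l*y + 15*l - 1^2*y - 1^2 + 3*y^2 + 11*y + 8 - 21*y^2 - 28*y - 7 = y^2*(3*l - 18) + y*(-6*l^2 + 39*l - 18)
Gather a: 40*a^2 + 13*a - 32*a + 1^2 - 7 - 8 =40*a^2 - 19*a - 14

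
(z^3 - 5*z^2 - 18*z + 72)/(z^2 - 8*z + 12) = (z^2 + z - 12)/(z - 2)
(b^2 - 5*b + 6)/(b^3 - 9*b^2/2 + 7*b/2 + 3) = 2/(2*b + 1)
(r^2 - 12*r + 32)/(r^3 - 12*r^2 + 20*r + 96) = (r - 4)/(r^2 - 4*r - 12)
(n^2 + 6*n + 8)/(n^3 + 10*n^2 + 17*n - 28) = (n + 2)/(n^2 + 6*n - 7)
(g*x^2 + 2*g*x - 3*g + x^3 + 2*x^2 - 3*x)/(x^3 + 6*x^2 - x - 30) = (g*x - g + x^2 - x)/(x^2 + 3*x - 10)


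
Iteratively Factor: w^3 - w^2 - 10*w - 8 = (w - 4)*(w^2 + 3*w + 2) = (w - 4)*(w + 1)*(w + 2)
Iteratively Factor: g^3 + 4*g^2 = (g + 4)*(g^2) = g*(g + 4)*(g)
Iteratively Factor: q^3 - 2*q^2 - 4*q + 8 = (q - 2)*(q^2 - 4) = (q - 2)^2*(q + 2)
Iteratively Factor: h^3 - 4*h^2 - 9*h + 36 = (h - 3)*(h^2 - h - 12) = (h - 3)*(h + 3)*(h - 4)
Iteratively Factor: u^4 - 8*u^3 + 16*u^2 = (u)*(u^3 - 8*u^2 + 16*u) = u^2*(u^2 - 8*u + 16) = u^2*(u - 4)*(u - 4)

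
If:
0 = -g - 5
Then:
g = -5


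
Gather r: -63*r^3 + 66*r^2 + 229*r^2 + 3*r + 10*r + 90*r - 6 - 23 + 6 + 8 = -63*r^3 + 295*r^2 + 103*r - 15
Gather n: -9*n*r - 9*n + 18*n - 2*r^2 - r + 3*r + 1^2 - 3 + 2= n*(9 - 9*r) - 2*r^2 + 2*r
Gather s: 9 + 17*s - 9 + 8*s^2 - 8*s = 8*s^2 + 9*s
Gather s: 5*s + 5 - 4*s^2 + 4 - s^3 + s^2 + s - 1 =-s^3 - 3*s^2 + 6*s + 8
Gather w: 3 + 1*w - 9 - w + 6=0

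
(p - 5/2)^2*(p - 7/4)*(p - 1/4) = p^4 - 7*p^3 + 267*p^2/16 - 235*p/16 + 175/64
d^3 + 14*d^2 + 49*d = d*(d + 7)^2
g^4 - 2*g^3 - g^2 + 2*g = g*(g - 2)*(g - 1)*(g + 1)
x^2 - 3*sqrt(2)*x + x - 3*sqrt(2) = (x + 1)*(x - 3*sqrt(2))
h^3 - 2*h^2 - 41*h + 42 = (h - 7)*(h - 1)*(h + 6)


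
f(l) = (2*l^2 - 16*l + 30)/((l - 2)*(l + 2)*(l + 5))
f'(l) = (4*l - 16)/((l - 2)*(l + 2)*(l + 5)) - (2*l^2 - 16*l + 30)/((l - 2)*(l + 2)*(l + 5)^2) - (2*l^2 - 16*l + 30)/((l - 2)*(l + 2)^2*(l + 5)) - (2*l^2 - 16*l + 30)/((l - 2)^2*(l + 2)*(l + 5))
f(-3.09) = 9.30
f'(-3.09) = 2.81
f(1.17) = -0.86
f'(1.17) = 0.07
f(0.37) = -1.17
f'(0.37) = 0.69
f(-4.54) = 18.83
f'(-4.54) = -35.11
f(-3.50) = 8.93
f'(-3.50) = -0.80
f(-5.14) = -52.59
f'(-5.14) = -388.14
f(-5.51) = -13.31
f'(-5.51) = -28.82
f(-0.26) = -1.84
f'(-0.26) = 1.55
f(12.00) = 0.05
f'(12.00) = 0.00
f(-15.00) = -0.33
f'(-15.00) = -0.04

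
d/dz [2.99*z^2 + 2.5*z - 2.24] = 5.98*z + 2.5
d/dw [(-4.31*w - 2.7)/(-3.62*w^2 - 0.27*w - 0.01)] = (15.6022*w^2 + 1.1637*w - (4.31*w + 2.7)*(7.24*w + 0.27) + 0.0431)/(3.62*w^2 + 0.27*w + 0.01)^2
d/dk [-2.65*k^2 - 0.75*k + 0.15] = -5.3*k - 0.75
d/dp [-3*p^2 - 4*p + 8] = -6*p - 4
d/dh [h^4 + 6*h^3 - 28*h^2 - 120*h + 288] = 4*h^3 + 18*h^2 - 56*h - 120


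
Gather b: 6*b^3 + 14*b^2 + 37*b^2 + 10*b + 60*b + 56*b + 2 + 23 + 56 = 6*b^3 + 51*b^2 + 126*b + 81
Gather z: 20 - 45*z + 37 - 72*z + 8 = 65 - 117*z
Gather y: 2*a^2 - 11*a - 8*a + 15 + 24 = 2*a^2 - 19*a + 39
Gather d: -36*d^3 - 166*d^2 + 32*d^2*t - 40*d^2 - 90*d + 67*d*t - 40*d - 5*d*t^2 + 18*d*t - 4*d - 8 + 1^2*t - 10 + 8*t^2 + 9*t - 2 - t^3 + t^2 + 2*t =-36*d^3 + d^2*(32*t - 206) + d*(-5*t^2 + 85*t - 134) - t^3 + 9*t^2 + 12*t - 20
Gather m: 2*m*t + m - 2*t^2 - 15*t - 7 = m*(2*t + 1) - 2*t^2 - 15*t - 7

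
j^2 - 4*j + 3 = (j - 3)*(j - 1)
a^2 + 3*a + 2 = (a + 1)*(a + 2)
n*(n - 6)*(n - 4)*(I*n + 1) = I*n^4 + n^3 - 10*I*n^3 - 10*n^2 + 24*I*n^2 + 24*n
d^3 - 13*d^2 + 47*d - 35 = (d - 7)*(d - 5)*(d - 1)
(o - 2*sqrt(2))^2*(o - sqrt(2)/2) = o^3 - 9*sqrt(2)*o^2/2 + 12*o - 4*sqrt(2)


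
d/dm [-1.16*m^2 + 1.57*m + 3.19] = 1.57 - 2.32*m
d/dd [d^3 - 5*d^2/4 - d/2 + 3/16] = 3*d^2 - 5*d/2 - 1/2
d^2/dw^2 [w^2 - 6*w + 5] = 2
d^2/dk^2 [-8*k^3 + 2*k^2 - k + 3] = 4 - 48*k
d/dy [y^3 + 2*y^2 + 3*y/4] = 3*y^2 + 4*y + 3/4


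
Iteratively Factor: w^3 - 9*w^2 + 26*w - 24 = (w - 3)*(w^2 - 6*w + 8) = (w - 4)*(w - 3)*(w - 2)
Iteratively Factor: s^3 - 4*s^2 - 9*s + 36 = (s - 3)*(s^2 - s - 12) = (s - 3)*(s + 3)*(s - 4)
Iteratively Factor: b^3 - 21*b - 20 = (b + 4)*(b^2 - 4*b - 5) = (b + 1)*(b + 4)*(b - 5)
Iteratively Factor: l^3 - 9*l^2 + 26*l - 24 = (l - 4)*(l^2 - 5*l + 6) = (l - 4)*(l - 2)*(l - 3)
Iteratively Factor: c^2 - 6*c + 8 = (c - 4)*(c - 2)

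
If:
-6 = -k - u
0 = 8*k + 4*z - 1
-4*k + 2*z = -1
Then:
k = 3/16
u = 93/16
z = -1/8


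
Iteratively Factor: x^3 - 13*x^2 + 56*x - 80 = (x - 5)*(x^2 - 8*x + 16) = (x - 5)*(x - 4)*(x - 4)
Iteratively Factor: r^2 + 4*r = (r)*(r + 4)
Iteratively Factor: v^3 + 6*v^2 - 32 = (v - 2)*(v^2 + 8*v + 16) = (v - 2)*(v + 4)*(v + 4)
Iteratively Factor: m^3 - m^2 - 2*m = (m - 2)*(m^2 + m) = (m - 2)*(m + 1)*(m)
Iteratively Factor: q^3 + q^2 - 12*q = (q + 4)*(q^2 - 3*q) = q*(q + 4)*(q - 3)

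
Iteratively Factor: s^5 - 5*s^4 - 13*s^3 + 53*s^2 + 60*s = (s)*(s^4 - 5*s^3 - 13*s^2 + 53*s + 60) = s*(s - 4)*(s^3 - s^2 - 17*s - 15) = s*(s - 5)*(s - 4)*(s^2 + 4*s + 3) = s*(s - 5)*(s - 4)*(s + 1)*(s + 3)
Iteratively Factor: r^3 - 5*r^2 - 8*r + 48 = (r + 3)*(r^2 - 8*r + 16) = (r - 4)*(r + 3)*(r - 4)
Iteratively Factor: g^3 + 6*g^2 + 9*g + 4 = (g + 1)*(g^2 + 5*g + 4) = (g + 1)*(g + 4)*(g + 1)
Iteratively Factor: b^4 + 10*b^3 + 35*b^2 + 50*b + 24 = (b + 2)*(b^3 + 8*b^2 + 19*b + 12) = (b + 2)*(b + 3)*(b^2 + 5*b + 4) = (b + 1)*(b + 2)*(b + 3)*(b + 4)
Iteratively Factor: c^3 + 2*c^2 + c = (c + 1)*(c^2 + c) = c*(c + 1)*(c + 1)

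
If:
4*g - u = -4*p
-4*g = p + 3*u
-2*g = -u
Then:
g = 0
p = 0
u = 0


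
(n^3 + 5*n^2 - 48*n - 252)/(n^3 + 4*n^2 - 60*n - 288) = (n - 7)/(n - 8)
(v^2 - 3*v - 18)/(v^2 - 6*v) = (v + 3)/v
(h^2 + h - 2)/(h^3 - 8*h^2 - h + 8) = (h + 2)/(h^2 - 7*h - 8)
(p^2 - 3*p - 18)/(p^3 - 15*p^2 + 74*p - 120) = (p + 3)/(p^2 - 9*p + 20)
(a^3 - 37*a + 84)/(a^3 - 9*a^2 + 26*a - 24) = (a + 7)/(a - 2)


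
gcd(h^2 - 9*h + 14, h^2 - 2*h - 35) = h - 7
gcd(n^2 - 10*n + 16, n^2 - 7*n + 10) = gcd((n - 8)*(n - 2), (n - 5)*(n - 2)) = n - 2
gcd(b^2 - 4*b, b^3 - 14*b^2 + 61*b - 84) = b - 4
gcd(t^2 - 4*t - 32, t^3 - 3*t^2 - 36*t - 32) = t^2 - 4*t - 32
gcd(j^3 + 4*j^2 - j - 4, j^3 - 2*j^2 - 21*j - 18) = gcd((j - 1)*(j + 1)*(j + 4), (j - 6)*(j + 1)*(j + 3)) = j + 1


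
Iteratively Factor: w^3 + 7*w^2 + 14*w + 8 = (w + 2)*(w^2 + 5*w + 4) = (w + 2)*(w + 4)*(w + 1)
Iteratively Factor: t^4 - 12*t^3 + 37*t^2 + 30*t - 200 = (t - 5)*(t^3 - 7*t^2 + 2*t + 40) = (t - 5)*(t - 4)*(t^2 - 3*t - 10) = (t - 5)*(t - 4)*(t + 2)*(t - 5)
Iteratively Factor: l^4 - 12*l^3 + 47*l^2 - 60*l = (l - 5)*(l^3 - 7*l^2 + 12*l) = l*(l - 5)*(l^2 - 7*l + 12) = l*(l - 5)*(l - 3)*(l - 4)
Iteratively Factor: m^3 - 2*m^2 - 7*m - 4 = (m + 1)*(m^2 - 3*m - 4) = (m - 4)*(m + 1)*(m + 1)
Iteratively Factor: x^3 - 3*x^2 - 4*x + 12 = (x - 3)*(x^2 - 4) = (x - 3)*(x + 2)*(x - 2)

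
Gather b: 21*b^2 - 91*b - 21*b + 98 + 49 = 21*b^2 - 112*b + 147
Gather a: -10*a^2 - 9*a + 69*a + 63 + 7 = -10*a^2 + 60*a + 70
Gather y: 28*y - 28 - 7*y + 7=21*y - 21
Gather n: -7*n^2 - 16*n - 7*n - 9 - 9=-7*n^2 - 23*n - 18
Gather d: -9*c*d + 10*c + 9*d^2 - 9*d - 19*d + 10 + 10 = 10*c + 9*d^2 + d*(-9*c - 28) + 20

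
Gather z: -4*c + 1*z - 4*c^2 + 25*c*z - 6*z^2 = -4*c^2 - 4*c - 6*z^2 + z*(25*c + 1)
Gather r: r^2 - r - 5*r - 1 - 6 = r^2 - 6*r - 7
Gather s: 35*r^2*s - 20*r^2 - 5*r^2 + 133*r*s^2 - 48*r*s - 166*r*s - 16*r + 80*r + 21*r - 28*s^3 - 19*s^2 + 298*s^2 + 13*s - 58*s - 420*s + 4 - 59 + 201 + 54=-25*r^2 + 85*r - 28*s^3 + s^2*(133*r + 279) + s*(35*r^2 - 214*r - 465) + 200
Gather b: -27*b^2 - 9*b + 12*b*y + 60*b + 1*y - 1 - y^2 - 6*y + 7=-27*b^2 + b*(12*y + 51) - y^2 - 5*y + 6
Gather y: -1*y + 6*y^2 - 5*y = 6*y^2 - 6*y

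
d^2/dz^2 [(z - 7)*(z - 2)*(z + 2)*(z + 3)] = 12*z^2 - 24*z - 50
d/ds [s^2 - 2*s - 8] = 2*s - 2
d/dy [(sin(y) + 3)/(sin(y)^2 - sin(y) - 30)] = (-6*sin(y) + cos(y)^2 - 28)*cos(y)/(sin(y) + cos(y)^2 + 29)^2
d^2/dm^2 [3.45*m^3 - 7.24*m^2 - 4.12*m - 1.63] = 20.7*m - 14.48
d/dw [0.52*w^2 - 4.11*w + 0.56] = 1.04*w - 4.11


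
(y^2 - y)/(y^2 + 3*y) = (y - 1)/(y + 3)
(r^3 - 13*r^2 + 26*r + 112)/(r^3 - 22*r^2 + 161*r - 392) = (r + 2)/(r - 7)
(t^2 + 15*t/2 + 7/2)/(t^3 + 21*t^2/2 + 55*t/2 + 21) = (2*t + 1)/(2*t^2 + 7*t + 6)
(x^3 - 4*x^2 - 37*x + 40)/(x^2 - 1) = (x^2 - 3*x - 40)/(x + 1)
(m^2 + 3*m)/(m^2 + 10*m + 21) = m/(m + 7)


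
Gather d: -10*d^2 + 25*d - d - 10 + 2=-10*d^2 + 24*d - 8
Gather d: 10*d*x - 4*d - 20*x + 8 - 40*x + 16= d*(10*x - 4) - 60*x + 24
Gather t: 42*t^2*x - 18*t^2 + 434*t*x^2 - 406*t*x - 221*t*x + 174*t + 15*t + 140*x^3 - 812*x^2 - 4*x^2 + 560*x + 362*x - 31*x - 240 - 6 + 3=t^2*(42*x - 18) + t*(434*x^2 - 627*x + 189) + 140*x^3 - 816*x^2 + 891*x - 243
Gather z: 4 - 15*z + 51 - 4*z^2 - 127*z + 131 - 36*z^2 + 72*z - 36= -40*z^2 - 70*z + 150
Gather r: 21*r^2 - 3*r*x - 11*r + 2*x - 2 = 21*r^2 + r*(-3*x - 11) + 2*x - 2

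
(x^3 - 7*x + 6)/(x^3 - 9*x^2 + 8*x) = (x^2 + x - 6)/(x*(x - 8))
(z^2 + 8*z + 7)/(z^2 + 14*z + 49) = (z + 1)/(z + 7)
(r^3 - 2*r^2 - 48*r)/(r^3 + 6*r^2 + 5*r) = (r^2 - 2*r - 48)/(r^2 + 6*r + 5)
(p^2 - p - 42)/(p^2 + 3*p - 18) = (p - 7)/(p - 3)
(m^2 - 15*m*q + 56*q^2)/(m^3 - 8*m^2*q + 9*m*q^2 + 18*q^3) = (m^2 - 15*m*q + 56*q^2)/(m^3 - 8*m^2*q + 9*m*q^2 + 18*q^3)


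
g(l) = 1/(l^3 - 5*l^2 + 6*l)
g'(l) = (-3*l^2 + 10*l - 6)/(l^3 - 5*l^2 + 6*l)^2 = (-3*l^2 + 10*l - 6)/(l^2*(l^2 - 5*l + 6)^2)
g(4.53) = 0.06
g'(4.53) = -0.07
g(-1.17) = -0.06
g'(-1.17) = -0.09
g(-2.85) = -0.01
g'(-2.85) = -0.01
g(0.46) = 0.56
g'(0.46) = -0.63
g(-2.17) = -0.02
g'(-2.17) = -0.02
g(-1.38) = -0.05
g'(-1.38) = -0.06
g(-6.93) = -0.00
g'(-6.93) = -0.00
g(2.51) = -1.59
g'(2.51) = 0.51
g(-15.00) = 0.00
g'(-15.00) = 0.00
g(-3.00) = -0.01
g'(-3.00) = -0.00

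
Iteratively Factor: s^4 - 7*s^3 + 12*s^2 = (s)*(s^3 - 7*s^2 + 12*s) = s*(s - 3)*(s^2 - 4*s) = s^2*(s - 3)*(s - 4)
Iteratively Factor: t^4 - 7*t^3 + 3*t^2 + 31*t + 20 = (t - 5)*(t^3 - 2*t^2 - 7*t - 4) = (t - 5)*(t - 4)*(t^2 + 2*t + 1) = (t - 5)*(t - 4)*(t + 1)*(t + 1)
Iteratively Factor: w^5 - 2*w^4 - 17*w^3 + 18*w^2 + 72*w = (w + 2)*(w^4 - 4*w^3 - 9*w^2 + 36*w) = (w - 3)*(w + 2)*(w^3 - w^2 - 12*w) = (w - 4)*(w - 3)*(w + 2)*(w^2 + 3*w) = w*(w - 4)*(w - 3)*(w + 2)*(w + 3)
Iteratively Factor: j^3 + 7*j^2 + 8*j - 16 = (j + 4)*(j^2 + 3*j - 4) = (j + 4)^2*(j - 1)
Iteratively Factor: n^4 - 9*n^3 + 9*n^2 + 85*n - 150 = (n - 5)*(n^3 - 4*n^2 - 11*n + 30) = (n - 5)^2*(n^2 + n - 6) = (n - 5)^2*(n + 3)*(n - 2)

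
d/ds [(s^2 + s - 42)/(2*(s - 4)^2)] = (80 - 9*s)/(2*(s^3 - 12*s^2 + 48*s - 64))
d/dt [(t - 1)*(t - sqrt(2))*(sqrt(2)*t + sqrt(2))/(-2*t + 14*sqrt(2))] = (-sqrt(2)*t^3 + 22*t^2 - 14*sqrt(2)*t - 6)/(t^2 - 14*sqrt(2)*t + 98)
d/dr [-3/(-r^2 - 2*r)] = 6*(-r - 1)/(r^2*(r + 2)^2)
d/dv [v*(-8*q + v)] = -8*q + 2*v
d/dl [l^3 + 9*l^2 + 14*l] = 3*l^2 + 18*l + 14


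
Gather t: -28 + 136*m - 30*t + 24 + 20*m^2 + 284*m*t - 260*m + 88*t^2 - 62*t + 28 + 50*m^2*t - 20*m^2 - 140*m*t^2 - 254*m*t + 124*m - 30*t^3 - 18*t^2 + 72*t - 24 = -30*t^3 + t^2*(70 - 140*m) + t*(50*m^2 + 30*m - 20)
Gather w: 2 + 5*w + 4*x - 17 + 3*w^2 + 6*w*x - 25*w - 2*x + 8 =3*w^2 + w*(6*x - 20) + 2*x - 7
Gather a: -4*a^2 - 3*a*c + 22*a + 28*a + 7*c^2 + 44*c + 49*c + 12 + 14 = -4*a^2 + a*(50 - 3*c) + 7*c^2 + 93*c + 26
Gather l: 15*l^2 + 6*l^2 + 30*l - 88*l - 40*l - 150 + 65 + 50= 21*l^2 - 98*l - 35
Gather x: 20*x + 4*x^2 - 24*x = 4*x^2 - 4*x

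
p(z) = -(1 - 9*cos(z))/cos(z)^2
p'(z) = -2*(1 - 9*cos(z))*sin(z)/cos(z)^3 - 9*sin(z)/cos(z)^2 = (9*cos(z) - 2)*sin(z)/cos(z)^3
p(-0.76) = 10.51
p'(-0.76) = -8.18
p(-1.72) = -105.80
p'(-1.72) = -1004.88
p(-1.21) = 17.47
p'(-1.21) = -25.03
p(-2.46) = -13.25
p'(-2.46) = -12.09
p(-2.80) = -10.68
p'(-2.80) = -4.20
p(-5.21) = 14.47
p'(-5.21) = 18.55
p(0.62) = 9.55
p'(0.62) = 5.74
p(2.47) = -13.13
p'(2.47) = 11.73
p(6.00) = 8.29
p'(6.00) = -2.10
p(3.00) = -10.11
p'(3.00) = 1.59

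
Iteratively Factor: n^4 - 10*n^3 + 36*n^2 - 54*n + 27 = (n - 1)*(n^3 - 9*n^2 + 27*n - 27) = (n - 3)*(n - 1)*(n^2 - 6*n + 9) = (n - 3)^2*(n - 1)*(n - 3)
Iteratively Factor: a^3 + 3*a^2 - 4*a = (a - 1)*(a^2 + 4*a) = (a - 1)*(a + 4)*(a)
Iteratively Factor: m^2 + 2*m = (m + 2)*(m)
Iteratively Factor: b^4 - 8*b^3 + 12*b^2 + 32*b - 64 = (b + 2)*(b^3 - 10*b^2 + 32*b - 32) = (b - 2)*(b + 2)*(b^2 - 8*b + 16) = (b - 4)*(b - 2)*(b + 2)*(b - 4)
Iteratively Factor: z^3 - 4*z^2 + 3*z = (z - 3)*(z^2 - z) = z*(z - 3)*(z - 1)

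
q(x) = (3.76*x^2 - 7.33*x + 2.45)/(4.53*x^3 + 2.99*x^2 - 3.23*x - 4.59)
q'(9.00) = -0.01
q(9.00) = 0.07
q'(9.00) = -0.01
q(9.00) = 0.07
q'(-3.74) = -0.20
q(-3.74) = -0.44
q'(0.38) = 0.86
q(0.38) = -0.04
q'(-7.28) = -0.03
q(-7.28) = -0.16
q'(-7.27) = -0.03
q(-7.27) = -0.16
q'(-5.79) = -0.06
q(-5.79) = -0.22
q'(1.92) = 0.09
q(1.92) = 0.07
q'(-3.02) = -0.38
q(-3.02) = -0.64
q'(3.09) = 0.00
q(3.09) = 0.11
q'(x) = (7.52*x - 7.33)/(4.53*x^3 + 2.99*x^2 - 3.23*x - 4.59) + (-13.59*x^2 - 5.98*x + 3.23)*(3.76*x^2 - 7.33*x + 2.45)/(4.53*x^3 + 2.99*x^2 - 3.23*x - 4.59)^2 = (-17.0328*x^4 + 66.4098*x^3 - 23.5236*x^2 - 49.1678*x + 41.5582)/(20.5209*x^6 + 27.0894*x^5 - 20.3237*x^4 - 60.9008*x^3 - 17.0153*x^2 + 29.6514*x + 21.0681)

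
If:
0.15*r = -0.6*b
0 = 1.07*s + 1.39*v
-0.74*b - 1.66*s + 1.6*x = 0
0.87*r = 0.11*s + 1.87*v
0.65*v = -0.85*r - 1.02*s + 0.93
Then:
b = -0.46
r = 1.82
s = -1.19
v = 0.92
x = -1.45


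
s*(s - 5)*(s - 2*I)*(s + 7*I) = s^4 - 5*s^3 + 5*I*s^3 + 14*s^2 - 25*I*s^2 - 70*s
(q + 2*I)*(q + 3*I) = q^2 + 5*I*q - 6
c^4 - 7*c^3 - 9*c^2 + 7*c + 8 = (c - 8)*(c - 1)*(c + 1)^2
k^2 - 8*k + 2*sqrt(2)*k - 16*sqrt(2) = (k - 8)*(k + 2*sqrt(2))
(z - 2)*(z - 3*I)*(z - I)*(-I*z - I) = -I*z^4 - 4*z^3 + I*z^3 + 4*z^2 + 5*I*z^2 + 8*z - 3*I*z - 6*I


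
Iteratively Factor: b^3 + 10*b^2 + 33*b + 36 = (b + 3)*(b^2 + 7*b + 12) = (b + 3)*(b + 4)*(b + 3)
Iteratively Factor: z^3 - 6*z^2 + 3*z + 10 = (z - 5)*(z^2 - z - 2) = (z - 5)*(z - 2)*(z + 1)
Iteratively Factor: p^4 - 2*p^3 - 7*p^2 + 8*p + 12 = (p - 3)*(p^3 + p^2 - 4*p - 4) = (p - 3)*(p + 1)*(p^2 - 4) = (p - 3)*(p + 1)*(p + 2)*(p - 2)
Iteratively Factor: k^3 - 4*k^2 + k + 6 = (k + 1)*(k^2 - 5*k + 6) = (k - 3)*(k + 1)*(k - 2)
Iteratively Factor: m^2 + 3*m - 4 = (m - 1)*(m + 4)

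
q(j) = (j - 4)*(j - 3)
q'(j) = 2*j - 7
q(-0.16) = 13.15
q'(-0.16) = -7.32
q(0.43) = 9.17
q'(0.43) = -6.14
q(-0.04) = 12.28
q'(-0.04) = -7.08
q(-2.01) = 30.11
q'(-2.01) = -11.02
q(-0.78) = 18.07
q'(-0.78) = -8.56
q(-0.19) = 13.37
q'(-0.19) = -7.38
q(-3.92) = 54.81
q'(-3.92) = -14.84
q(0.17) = 10.84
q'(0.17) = -6.66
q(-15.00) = 342.00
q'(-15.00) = -37.00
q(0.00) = 12.00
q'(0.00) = -7.00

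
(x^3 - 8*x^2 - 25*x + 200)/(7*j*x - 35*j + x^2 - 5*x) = (x^2 - 3*x - 40)/(7*j + x)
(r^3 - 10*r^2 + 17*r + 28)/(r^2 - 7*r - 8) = (r^2 - 11*r + 28)/(r - 8)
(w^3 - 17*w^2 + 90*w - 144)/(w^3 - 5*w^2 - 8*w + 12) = (w^2 - 11*w + 24)/(w^2 + w - 2)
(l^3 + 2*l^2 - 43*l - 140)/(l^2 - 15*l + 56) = (l^2 + 9*l + 20)/(l - 8)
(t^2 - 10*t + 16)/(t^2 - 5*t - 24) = (t - 2)/(t + 3)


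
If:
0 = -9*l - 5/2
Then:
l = -5/18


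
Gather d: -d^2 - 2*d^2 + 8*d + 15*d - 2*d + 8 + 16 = -3*d^2 + 21*d + 24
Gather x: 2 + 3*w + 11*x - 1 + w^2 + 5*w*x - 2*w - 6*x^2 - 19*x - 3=w^2 + w - 6*x^2 + x*(5*w - 8) - 2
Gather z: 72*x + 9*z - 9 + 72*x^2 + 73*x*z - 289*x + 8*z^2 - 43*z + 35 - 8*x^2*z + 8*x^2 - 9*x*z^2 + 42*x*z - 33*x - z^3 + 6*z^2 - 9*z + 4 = 80*x^2 - 250*x - z^3 + z^2*(14 - 9*x) + z*(-8*x^2 + 115*x - 43) + 30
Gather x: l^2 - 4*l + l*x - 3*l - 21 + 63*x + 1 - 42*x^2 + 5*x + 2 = l^2 - 7*l - 42*x^2 + x*(l + 68) - 18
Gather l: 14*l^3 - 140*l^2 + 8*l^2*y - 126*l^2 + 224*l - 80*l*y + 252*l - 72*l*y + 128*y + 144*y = 14*l^3 + l^2*(8*y - 266) + l*(476 - 152*y) + 272*y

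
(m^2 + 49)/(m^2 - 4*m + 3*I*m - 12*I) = (m^2 + 49)/(m^2 + m*(-4 + 3*I) - 12*I)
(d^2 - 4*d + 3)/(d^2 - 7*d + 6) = (d - 3)/(d - 6)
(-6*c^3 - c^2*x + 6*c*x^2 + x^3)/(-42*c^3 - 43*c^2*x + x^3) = (-c + x)/(-7*c + x)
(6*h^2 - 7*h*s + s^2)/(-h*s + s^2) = (-6*h + s)/s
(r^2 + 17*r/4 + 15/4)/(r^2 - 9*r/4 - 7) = (4*r^2 + 17*r + 15)/(4*r^2 - 9*r - 28)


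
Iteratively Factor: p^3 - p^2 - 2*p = (p + 1)*(p^2 - 2*p) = p*(p + 1)*(p - 2)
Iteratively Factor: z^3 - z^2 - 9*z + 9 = (z - 3)*(z^2 + 2*z - 3) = (z - 3)*(z + 3)*(z - 1)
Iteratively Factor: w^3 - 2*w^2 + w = (w - 1)*(w^2 - w) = w*(w - 1)*(w - 1)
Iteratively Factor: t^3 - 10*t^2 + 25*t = (t - 5)*(t^2 - 5*t) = t*(t - 5)*(t - 5)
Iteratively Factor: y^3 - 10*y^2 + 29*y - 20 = (y - 5)*(y^2 - 5*y + 4) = (y - 5)*(y - 1)*(y - 4)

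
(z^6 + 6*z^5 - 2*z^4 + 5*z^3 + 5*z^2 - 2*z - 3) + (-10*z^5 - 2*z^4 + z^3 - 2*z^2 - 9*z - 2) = z^6 - 4*z^5 - 4*z^4 + 6*z^3 + 3*z^2 - 11*z - 5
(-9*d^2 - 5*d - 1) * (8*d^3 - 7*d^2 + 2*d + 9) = -72*d^5 + 23*d^4 + 9*d^3 - 84*d^2 - 47*d - 9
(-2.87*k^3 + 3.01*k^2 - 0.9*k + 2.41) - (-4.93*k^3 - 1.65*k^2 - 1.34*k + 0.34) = 2.06*k^3 + 4.66*k^2 + 0.44*k + 2.07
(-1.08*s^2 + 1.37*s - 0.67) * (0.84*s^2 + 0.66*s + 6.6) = -0.9072*s^4 + 0.438*s^3 - 6.7866*s^2 + 8.5998*s - 4.422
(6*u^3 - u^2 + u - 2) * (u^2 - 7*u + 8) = 6*u^5 - 43*u^4 + 56*u^3 - 17*u^2 + 22*u - 16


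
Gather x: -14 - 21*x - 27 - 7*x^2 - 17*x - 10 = -7*x^2 - 38*x - 51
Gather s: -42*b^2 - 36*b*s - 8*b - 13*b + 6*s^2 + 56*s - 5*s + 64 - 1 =-42*b^2 - 21*b + 6*s^2 + s*(51 - 36*b) + 63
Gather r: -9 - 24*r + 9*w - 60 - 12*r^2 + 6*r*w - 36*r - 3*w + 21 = -12*r^2 + r*(6*w - 60) + 6*w - 48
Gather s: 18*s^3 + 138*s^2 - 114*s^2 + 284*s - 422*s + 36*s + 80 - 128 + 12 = 18*s^3 + 24*s^2 - 102*s - 36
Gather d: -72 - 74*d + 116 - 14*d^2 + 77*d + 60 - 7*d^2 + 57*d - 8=-21*d^2 + 60*d + 96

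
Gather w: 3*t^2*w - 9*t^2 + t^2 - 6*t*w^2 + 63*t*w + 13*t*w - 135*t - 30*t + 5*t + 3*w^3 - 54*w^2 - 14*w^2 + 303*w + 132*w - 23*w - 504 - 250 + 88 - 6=-8*t^2 - 160*t + 3*w^3 + w^2*(-6*t - 68) + w*(3*t^2 + 76*t + 412) - 672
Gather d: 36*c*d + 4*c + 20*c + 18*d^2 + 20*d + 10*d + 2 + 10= 24*c + 18*d^2 + d*(36*c + 30) + 12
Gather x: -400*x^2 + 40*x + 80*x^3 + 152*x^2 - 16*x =80*x^3 - 248*x^2 + 24*x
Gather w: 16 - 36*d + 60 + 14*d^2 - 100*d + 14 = 14*d^2 - 136*d + 90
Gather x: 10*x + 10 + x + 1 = 11*x + 11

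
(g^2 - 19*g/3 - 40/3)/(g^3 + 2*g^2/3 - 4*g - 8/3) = (3*g^2 - 19*g - 40)/(3*g^3 + 2*g^2 - 12*g - 8)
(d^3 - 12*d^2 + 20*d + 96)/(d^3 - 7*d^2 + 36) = (d - 8)/(d - 3)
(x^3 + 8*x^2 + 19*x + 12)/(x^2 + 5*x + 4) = x + 3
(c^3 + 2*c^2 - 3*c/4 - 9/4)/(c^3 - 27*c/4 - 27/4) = (c - 1)/(c - 3)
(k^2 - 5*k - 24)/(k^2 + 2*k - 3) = (k - 8)/(k - 1)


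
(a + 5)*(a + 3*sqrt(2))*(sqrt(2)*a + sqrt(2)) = sqrt(2)*a^3 + 6*a^2 + 6*sqrt(2)*a^2 + 5*sqrt(2)*a + 36*a + 30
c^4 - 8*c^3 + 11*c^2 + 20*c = c*(c - 5)*(c - 4)*(c + 1)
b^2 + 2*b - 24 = (b - 4)*(b + 6)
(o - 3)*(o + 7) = o^2 + 4*o - 21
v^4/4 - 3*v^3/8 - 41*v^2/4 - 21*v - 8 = (v/4 + 1)*(v - 8)*(v + 1/2)*(v + 2)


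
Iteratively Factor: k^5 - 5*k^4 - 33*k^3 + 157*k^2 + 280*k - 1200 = (k - 5)*(k^4 - 33*k^2 - 8*k + 240) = (k - 5)*(k + 4)*(k^3 - 4*k^2 - 17*k + 60) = (k - 5)^2*(k + 4)*(k^2 + k - 12) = (k - 5)^2*(k - 3)*(k + 4)*(k + 4)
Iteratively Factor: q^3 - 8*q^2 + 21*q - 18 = (q - 3)*(q^2 - 5*q + 6) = (q - 3)*(q - 2)*(q - 3)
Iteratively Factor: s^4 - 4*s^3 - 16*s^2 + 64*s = (s - 4)*(s^3 - 16*s) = s*(s - 4)*(s^2 - 16) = s*(s - 4)*(s + 4)*(s - 4)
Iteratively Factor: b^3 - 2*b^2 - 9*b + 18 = (b + 3)*(b^2 - 5*b + 6) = (b - 2)*(b + 3)*(b - 3)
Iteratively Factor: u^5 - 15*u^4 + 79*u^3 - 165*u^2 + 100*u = (u - 5)*(u^4 - 10*u^3 + 29*u^2 - 20*u) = (u - 5)^2*(u^3 - 5*u^2 + 4*u) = (u - 5)^2*(u - 1)*(u^2 - 4*u) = u*(u - 5)^2*(u - 1)*(u - 4)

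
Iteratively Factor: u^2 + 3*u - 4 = (u - 1)*(u + 4)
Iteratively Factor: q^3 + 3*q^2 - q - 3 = (q + 1)*(q^2 + 2*q - 3) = (q - 1)*(q + 1)*(q + 3)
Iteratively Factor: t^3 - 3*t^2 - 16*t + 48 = (t + 4)*(t^2 - 7*t + 12) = (t - 3)*(t + 4)*(t - 4)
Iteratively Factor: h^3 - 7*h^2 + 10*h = (h)*(h^2 - 7*h + 10) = h*(h - 2)*(h - 5)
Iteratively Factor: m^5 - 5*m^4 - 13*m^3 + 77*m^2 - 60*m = (m - 1)*(m^4 - 4*m^3 - 17*m^2 + 60*m) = m*(m - 1)*(m^3 - 4*m^2 - 17*m + 60) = m*(m - 3)*(m - 1)*(m^2 - m - 20) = m*(m - 5)*(m - 3)*(m - 1)*(m + 4)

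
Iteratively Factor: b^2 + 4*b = (b)*(b + 4)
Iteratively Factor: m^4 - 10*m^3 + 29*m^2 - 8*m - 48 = (m - 3)*(m^3 - 7*m^2 + 8*m + 16) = (m - 3)*(m + 1)*(m^2 - 8*m + 16) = (m - 4)*(m - 3)*(m + 1)*(m - 4)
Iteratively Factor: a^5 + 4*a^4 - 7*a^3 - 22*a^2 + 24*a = (a - 2)*(a^4 + 6*a^3 + 5*a^2 - 12*a) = (a - 2)*(a + 4)*(a^3 + 2*a^2 - 3*a) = (a - 2)*(a + 3)*(a + 4)*(a^2 - a) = a*(a - 2)*(a + 3)*(a + 4)*(a - 1)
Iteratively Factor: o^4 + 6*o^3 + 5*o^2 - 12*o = (o)*(o^3 + 6*o^2 + 5*o - 12) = o*(o - 1)*(o^2 + 7*o + 12) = o*(o - 1)*(o + 4)*(o + 3)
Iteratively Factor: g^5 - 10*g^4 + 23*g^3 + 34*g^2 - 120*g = (g - 4)*(g^4 - 6*g^3 - g^2 + 30*g) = g*(g - 4)*(g^3 - 6*g^2 - g + 30) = g*(g - 4)*(g - 3)*(g^2 - 3*g - 10) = g*(g - 5)*(g - 4)*(g - 3)*(g + 2)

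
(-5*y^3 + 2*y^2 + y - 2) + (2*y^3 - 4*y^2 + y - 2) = -3*y^3 - 2*y^2 + 2*y - 4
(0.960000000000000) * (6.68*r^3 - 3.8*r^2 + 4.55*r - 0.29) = 6.4128*r^3 - 3.648*r^2 + 4.368*r - 0.2784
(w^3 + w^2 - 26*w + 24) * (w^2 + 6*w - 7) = w^5 + 7*w^4 - 27*w^3 - 139*w^2 + 326*w - 168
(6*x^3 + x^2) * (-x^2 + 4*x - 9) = -6*x^5 + 23*x^4 - 50*x^3 - 9*x^2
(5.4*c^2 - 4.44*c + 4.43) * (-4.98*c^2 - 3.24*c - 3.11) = -26.892*c^4 + 4.6152*c^3 - 24.4698*c^2 - 0.544799999999999*c - 13.7773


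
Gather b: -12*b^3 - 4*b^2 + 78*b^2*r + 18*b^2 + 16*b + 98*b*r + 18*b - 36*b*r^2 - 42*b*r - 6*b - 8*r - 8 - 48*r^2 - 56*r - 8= -12*b^3 + b^2*(78*r + 14) + b*(-36*r^2 + 56*r + 28) - 48*r^2 - 64*r - 16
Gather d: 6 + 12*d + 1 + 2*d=14*d + 7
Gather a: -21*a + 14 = 14 - 21*a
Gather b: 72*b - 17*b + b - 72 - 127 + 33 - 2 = 56*b - 168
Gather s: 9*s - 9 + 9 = 9*s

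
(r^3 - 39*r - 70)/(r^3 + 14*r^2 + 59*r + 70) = (r - 7)/(r + 7)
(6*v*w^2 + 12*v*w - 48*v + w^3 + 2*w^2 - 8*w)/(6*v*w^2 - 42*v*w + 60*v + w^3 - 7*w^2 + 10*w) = (w + 4)/(w - 5)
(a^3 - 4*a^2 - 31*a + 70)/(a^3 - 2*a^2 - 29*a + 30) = (a^2 - 9*a + 14)/(a^2 - 7*a + 6)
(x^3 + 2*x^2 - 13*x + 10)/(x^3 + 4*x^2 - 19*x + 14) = (x + 5)/(x + 7)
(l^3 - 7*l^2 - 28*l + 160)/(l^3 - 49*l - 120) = (l - 4)/(l + 3)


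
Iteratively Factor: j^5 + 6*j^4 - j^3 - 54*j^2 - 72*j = (j)*(j^4 + 6*j^3 - j^2 - 54*j - 72) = j*(j - 3)*(j^3 + 9*j^2 + 26*j + 24) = j*(j - 3)*(j + 2)*(j^2 + 7*j + 12) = j*(j - 3)*(j + 2)*(j + 4)*(j + 3)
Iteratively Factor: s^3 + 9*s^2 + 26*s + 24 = (s + 4)*(s^2 + 5*s + 6) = (s + 2)*(s + 4)*(s + 3)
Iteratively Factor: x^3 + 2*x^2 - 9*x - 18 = (x + 2)*(x^2 - 9) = (x + 2)*(x + 3)*(x - 3)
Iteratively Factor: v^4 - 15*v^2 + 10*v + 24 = (v + 4)*(v^3 - 4*v^2 + v + 6) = (v + 1)*(v + 4)*(v^2 - 5*v + 6) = (v - 3)*(v + 1)*(v + 4)*(v - 2)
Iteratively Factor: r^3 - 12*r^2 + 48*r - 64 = (r - 4)*(r^2 - 8*r + 16) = (r - 4)^2*(r - 4)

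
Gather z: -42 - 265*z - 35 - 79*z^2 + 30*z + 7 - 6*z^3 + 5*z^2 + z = -6*z^3 - 74*z^2 - 234*z - 70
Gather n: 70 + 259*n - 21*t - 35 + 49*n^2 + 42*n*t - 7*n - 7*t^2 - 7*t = 49*n^2 + n*(42*t + 252) - 7*t^2 - 28*t + 35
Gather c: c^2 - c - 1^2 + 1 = c^2 - c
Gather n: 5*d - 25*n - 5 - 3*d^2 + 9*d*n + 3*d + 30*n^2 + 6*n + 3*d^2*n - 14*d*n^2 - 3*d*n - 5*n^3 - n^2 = -3*d^2 + 8*d - 5*n^3 + n^2*(29 - 14*d) + n*(3*d^2 + 6*d - 19) - 5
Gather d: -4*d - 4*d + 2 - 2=-8*d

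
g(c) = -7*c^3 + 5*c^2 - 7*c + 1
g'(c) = -21*c^2 + 10*c - 7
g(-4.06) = 580.30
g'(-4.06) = -393.76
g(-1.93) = 83.46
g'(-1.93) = -104.52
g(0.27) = -0.66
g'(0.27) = -5.83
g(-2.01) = 92.11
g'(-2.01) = -111.94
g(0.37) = -1.26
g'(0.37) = -6.17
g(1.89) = -41.63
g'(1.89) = -63.11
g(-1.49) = 45.69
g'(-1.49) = -68.52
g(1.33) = -15.93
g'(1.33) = -30.85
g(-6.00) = 1735.00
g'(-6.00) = -823.00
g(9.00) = -4760.00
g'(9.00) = -1618.00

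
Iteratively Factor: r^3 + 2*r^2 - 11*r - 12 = (r + 4)*(r^2 - 2*r - 3) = (r - 3)*(r + 4)*(r + 1)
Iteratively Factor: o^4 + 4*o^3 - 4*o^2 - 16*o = (o)*(o^3 + 4*o^2 - 4*o - 16) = o*(o - 2)*(o^2 + 6*o + 8) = o*(o - 2)*(o + 4)*(o + 2)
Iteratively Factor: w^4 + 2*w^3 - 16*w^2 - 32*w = (w)*(w^3 + 2*w^2 - 16*w - 32) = w*(w + 2)*(w^2 - 16) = w*(w - 4)*(w + 2)*(w + 4)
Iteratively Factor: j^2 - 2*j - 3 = (j + 1)*(j - 3)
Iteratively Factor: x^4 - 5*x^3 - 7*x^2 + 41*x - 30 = (x - 5)*(x^3 - 7*x + 6) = (x - 5)*(x + 3)*(x^2 - 3*x + 2) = (x - 5)*(x - 1)*(x + 3)*(x - 2)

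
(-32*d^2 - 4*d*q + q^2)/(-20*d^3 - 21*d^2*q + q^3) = (-8*d + q)/(-5*d^2 - 4*d*q + q^2)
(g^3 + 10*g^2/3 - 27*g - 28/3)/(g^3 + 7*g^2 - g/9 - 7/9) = 3*(g - 4)/(3*g - 1)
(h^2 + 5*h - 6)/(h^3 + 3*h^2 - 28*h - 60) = (h - 1)/(h^2 - 3*h - 10)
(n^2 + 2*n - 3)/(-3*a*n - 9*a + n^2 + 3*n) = (1 - n)/(3*a - n)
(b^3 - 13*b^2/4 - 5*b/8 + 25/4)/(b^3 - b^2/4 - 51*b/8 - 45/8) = (2*b^2 - 9*b + 10)/(2*b^2 - 3*b - 9)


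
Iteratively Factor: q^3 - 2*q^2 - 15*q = (q + 3)*(q^2 - 5*q) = (q - 5)*(q + 3)*(q)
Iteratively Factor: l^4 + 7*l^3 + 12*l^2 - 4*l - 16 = (l + 2)*(l^3 + 5*l^2 + 2*l - 8) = (l - 1)*(l + 2)*(l^2 + 6*l + 8) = (l - 1)*(l + 2)*(l + 4)*(l + 2)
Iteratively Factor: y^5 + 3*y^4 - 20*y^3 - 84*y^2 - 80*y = (y + 2)*(y^4 + y^3 - 22*y^2 - 40*y) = y*(y + 2)*(y^3 + y^2 - 22*y - 40) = y*(y + 2)*(y + 4)*(y^2 - 3*y - 10) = y*(y - 5)*(y + 2)*(y + 4)*(y + 2)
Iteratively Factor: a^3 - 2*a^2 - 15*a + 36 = (a - 3)*(a^2 + a - 12) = (a - 3)^2*(a + 4)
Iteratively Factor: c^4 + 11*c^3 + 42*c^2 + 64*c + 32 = (c + 2)*(c^3 + 9*c^2 + 24*c + 16) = (c + 2)*(c + 4)*(c^2 + 5*c + 4) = (c + 2)*(c + 4)^2*(c + 1)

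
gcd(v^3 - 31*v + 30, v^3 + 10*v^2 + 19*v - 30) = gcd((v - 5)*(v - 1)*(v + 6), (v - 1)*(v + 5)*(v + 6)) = v^2 + 5*v - 6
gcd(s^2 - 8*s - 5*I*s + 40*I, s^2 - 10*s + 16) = s - 8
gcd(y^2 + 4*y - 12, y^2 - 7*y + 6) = 1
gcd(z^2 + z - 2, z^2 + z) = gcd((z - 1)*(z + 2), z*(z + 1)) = 1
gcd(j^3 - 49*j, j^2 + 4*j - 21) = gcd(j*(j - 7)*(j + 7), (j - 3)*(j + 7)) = j + 7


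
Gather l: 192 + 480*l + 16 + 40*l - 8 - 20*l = 500*l + 200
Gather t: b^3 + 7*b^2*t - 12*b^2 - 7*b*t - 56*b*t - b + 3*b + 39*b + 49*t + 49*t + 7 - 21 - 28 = b^3 - 12*b^2 + 41*b + t*(7*b^2 - 63*b + 98) - 42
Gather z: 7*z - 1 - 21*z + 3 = 2 - 14*z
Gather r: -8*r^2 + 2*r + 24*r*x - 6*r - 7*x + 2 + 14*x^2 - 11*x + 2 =-8*r^2 + r*(24*x - 4) + 14*x^2 - 18*x + 4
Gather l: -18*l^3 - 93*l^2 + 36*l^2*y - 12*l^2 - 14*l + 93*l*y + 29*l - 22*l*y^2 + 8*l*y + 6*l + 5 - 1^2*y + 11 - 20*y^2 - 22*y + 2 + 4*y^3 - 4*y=-18*l^3 + l^2*(36*y - 105) + l*(-22*y^2 + 101*y + 21) + 4*y^3 - 20*y^2 - 27*y + 18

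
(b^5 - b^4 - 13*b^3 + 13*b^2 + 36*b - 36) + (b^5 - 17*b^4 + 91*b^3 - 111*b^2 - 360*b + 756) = 2*b^5 - 18*b^4 + 78*b^3 - 98*b^2 - 324*b + 720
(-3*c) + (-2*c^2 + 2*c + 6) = -2*c^2 - c + 6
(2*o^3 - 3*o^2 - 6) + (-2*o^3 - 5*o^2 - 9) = -8*o^2 - 15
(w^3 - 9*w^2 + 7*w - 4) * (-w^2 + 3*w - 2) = -w^5 + 12*w^4 - 36*w^3 + 43*w^2 - 26*w + 8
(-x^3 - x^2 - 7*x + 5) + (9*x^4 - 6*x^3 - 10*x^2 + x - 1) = 9*x^4 - 7*x^3 - 11*x^2 - 6*x + 4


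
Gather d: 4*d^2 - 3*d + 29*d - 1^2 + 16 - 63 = 4*d^2 + 26*d - 48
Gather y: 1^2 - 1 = 0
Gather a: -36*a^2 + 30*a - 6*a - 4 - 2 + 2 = -36*a^2 + 24*a - 4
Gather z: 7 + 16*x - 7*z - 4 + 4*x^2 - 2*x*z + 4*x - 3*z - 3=4*x^2 + 20*x + z*(-2*x - 10)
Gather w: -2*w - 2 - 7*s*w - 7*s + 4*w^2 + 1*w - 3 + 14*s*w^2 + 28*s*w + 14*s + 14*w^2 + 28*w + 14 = 7*s + w^2*(14*s + 18) + w*(21*s + 27) + 9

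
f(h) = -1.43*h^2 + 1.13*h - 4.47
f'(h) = 1.13 - 2.86*h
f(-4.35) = -36.44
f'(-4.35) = 13.57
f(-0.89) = -6.61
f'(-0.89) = 3.68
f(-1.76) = -10.89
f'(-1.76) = 6.16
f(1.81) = -7.11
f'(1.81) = -4.05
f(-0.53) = -5.47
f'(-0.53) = 2.65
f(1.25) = -5.29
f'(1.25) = -2.44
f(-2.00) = -12.45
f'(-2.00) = 6.85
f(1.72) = -6.76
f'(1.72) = -3.79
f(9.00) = -110.13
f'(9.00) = -24.61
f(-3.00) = -20.73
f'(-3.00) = 9.71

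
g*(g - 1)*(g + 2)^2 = g^4 + 3*g^3 - 4*g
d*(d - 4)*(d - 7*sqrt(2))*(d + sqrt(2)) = d^4 - 6*sqrt(2)*d^3 - 4*d^3 - 14*d^2 + 24*sqrt(2)*d^2 + 56*d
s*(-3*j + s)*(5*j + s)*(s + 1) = -15*j^2*s^2 - 15*j^2*s + 2*j*s^3 + 2*j*s^2 + s^4 + s^3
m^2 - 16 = (m - 4)*(m + 4)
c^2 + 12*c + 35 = (c + 5)*(c + 7)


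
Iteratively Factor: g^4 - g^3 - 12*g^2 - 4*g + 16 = (g - 1)*(g^3 - 12*g - 16) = (g - 1)*(g + 2)*(g^2 - 2*g - 8) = (g - 4)*(g - 1)*(g + 2)*(g + 2)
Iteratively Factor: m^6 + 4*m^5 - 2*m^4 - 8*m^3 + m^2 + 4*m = (m - 1)*(m^5 + 5*m^4 + 3*m^3 - 5*m^2 - 4*m) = m*(m - 1)*(m^4 + 5*m^3 + 3*m^2 - 5*m - 4) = m*(m - 1)*(m + 1)*(m^3 + 4*m^2 - m - 4) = m*(m - 1)*(m + 1)*(m + 4)*(m^2 - 1) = m*(m - 1)*(m + 1)^2*(m + 4)*(m - 1)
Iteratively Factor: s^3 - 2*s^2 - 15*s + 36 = (s - 3)*(s^2 + s - 12) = (s - 3)*(s + 4)*(s - 3)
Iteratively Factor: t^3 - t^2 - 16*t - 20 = (t - 5)*(t^2 + 4*t + 4) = (t - 5)*(t + 2)*(t + 2)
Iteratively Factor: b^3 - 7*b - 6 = (b + 2)*(b^2 - 2*b - 3) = (b - 3)*(b + 2)*(b + 1)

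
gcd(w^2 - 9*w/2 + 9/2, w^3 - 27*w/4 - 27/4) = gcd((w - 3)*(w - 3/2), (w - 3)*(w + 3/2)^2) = w - 3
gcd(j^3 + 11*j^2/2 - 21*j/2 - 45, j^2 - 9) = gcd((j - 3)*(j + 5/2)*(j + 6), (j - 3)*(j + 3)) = j - 3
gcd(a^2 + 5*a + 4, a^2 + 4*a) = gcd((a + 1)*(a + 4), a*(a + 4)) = a + 4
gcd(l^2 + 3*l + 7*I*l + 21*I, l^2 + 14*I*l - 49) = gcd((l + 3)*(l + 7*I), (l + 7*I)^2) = l + 7*I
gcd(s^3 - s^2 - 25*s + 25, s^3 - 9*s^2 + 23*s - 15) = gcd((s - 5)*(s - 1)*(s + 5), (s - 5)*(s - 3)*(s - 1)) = s^2 - 6*s + 5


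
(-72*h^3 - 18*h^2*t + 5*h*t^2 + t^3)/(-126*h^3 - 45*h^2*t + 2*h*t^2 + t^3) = (-4*h + t)/(-7*h + t)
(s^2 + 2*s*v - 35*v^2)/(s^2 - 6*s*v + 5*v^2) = (s + 7*v)/(s - v)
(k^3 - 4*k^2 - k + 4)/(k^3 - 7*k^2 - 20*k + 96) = (k^3 - 4*k^2 - k + 4)/(k^3 - 7*k^2 - 20*k + 96)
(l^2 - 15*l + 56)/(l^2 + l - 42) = (l^2 - 15*l + 56)/(l^2 + l - 42)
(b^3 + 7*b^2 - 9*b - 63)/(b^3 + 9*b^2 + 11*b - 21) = (b - 3)/(b - 1)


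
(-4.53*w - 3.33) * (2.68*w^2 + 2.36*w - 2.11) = -12.1404*w^3 - 19.6152*w^2 + 1.6995*w + 7.0263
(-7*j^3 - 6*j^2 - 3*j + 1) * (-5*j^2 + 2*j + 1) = 35*j^5 + 16*j^4 - 4*j^3 - 17*j^2 - j + 1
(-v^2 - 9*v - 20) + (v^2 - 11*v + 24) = 4 - 20*v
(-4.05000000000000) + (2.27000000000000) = -1.78000000000000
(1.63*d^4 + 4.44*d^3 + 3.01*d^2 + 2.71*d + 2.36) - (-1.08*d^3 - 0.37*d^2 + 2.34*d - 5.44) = 1.63*d^4 + 5.52*d^3 + 3.38*d^2 + 0.37*d + 7.8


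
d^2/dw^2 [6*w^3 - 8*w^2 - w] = 36*w - 16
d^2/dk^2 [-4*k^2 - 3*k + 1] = -8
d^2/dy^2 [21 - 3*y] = 0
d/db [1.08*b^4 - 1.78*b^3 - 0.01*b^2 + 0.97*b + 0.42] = 4.32*b^3 - 5.34*b^2 - 0.02*b + 0.97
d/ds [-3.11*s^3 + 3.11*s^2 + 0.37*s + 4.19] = -9.33*s^2 + 6.22*s + 0.37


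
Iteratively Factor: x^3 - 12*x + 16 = (x - 2)*(x^2 + 2*x - 8) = (x - 2)*(x + 4)*(x - 2)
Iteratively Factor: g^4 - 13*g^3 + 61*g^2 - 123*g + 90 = (g - 3)*(g^3 - 10*g^2 + 31*g - 30) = (g - 5)*(g - 3)*(g^2 - 5*g + 6) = (g - 5)*(g - 3)*(g - 2)*(g - 3)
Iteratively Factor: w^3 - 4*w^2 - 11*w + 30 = (w + 3)*(w^2 - 7*w + 10) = (w - 2)*(w + 3)*(w - 5)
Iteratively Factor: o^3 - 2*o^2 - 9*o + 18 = (o + 3)*(o^2 - 5*o + 6) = (o - 2)*(o + 3)*(o - 3)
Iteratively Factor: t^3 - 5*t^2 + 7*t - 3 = (t - 1)*(t^2 - 4*t + 3) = (t - 3)*(t - 1)*(t - 1)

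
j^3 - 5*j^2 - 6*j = j*(j - 6)*(j + 1)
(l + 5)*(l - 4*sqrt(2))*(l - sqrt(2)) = l^3 - 5*sqrt(2)*l^2 + 5*l^2 - 25*sqrt(2)*l + 8*l + 40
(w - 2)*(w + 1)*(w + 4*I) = w^3 - w^2 + 4*I*w^2 - 2*w - 4*I*w - 8*I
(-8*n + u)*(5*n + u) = -40*n^2 - 3*n*u + u^2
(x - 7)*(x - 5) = x^2 - 12*x + 35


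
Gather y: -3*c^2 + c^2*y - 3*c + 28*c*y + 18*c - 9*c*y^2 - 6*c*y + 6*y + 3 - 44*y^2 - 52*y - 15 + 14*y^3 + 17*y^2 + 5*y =-3*c^2 + 15*c + 14*y^3 + y^2*(-9*c - 27) + y*(c^2 + 22*c - 41) - 12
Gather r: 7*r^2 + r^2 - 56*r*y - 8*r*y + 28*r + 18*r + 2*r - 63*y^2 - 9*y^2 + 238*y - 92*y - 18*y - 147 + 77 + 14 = 8*r^2 + r*(48 - 64*y) - 72*y^2 + 128*y - 56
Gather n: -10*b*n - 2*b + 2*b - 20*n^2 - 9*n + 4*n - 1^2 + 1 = -20*n^2 + n*(-10*b - 5)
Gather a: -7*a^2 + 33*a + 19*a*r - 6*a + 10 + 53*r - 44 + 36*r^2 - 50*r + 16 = -7*a^2 + a*(19*r + 27) + 36*r^2 + 3*r - 18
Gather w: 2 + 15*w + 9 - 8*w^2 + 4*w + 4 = -8*w^2 + 19*w + 15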